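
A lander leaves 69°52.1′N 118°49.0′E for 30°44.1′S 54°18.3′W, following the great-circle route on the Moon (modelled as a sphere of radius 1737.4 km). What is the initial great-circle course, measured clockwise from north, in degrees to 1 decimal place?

350.7°

With φ₁ = 1.2194, φ₂ = -0.5364, Δλ = -3.0215 rad, the forward-azimuth formula gives
θ = atan2( sin Δλ cos φ₂ , cos φ₁ sin φ₂ − sin φ₁ cos φ₂ cos Δλ ) = atan2(-0.1029, 0.6253) = -9.35°.
Adding 360° brings this into [0°, 360°): 350.7°.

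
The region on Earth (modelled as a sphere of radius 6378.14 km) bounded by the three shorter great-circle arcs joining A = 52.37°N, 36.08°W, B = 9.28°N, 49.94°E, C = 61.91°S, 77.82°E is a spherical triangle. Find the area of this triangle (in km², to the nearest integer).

Side lengths (central angles): a = 1.2990, b = 2.5238, c = 1.4004 rad; semiperimeter s = 2.6116.
By l'Huilier's theorem, tan(E/4) = √[tan(s/2) tan((s−a)/2) tan((s−b)/2) tan((s−c)/2)], giving spherical excess E = 1.1431 rad.
Area = E·R² = 1.1431 × (6378.14)² ≈ 46501416 km².

46501416 km²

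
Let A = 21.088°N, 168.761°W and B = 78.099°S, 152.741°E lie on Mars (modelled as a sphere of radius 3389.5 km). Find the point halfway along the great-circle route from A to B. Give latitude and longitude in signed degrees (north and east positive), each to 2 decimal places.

Central angle δ = 1.7737 rad. Interpolating on the sphere with fraction f = 0.5:
P = [sin((1−f)δ)·A + sin(fδ)·B] / sin δ = 0.7913·A + 0.7913·B in Cartesian coordinates,
giving P = (-0.8692, -0.0692, -0.4896), i.e. latitude -29.31°, longitude -175.45°.

-29.31°, -175.45°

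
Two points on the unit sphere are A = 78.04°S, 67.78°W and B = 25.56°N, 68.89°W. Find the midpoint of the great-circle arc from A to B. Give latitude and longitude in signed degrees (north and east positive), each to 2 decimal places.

Central angle δ = 1.8082 rad. Interpolating on the sphere with fraction f = 0.5:
P = [sin((1−f)δ)·A + sin(fδ)·B] / sin δ = 0.8085·A + 0.8085·B in Cartesian coordinates,
giving P = (0.3261, -0.8356, -0.4421), i.e. latitude -26.24°, longitude -68.68°.

-26.24°, -68.68°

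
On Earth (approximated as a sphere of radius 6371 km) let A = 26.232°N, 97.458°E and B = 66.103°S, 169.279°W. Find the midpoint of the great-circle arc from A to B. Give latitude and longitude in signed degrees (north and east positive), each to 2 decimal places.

The central angle between A and B is δ = 2.0095 rad.
With f = 0.5, the slerp weights are sin((1−f)δ)/sin δ = 0.9323 and sin(fδ)/sin δ = 0.9323.
Weighted sum of the unit vectors: (0.9323)·(-0.1164,0.8894,0.4420) + (0.9323)·(-0.3980,-0.0754,-0.9143) = (-0.4796, 0.7590, -0.4403).
Converting back: φ = atan2(z, √(x²+y²)) = -26.12°, λ = atan2(y, x) = 122.29°.

-26.12°, 122.29°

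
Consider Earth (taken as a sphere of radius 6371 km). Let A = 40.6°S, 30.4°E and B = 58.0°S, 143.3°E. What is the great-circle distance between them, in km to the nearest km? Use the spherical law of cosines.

In radians: φ₁ = -0.7086, φ₂ = -1.0123, Δλ = 112.900° = 1.9705 rad.
cos c = sin φ₁ sin φ₂ + cos φ₁ cos φ₂ cos Δλ = (-0.6508)(-0.8480) + (0.7593)(0.5299)(-0.3891) = 0.39532,
so c = arccos(0.39532) = 1.16438 rad.
Distance = R·c = 6371 × 1.1644 ≈ 7418 km.

7418 km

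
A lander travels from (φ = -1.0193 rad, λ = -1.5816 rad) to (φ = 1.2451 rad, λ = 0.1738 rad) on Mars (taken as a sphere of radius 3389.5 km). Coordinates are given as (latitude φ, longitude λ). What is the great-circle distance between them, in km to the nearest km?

Let φ₁ = -1.0193 rad, φ₂ = 1.2451 rad, and Δλ = 1.7554 rad.
cos c = sin φ₁ sin φ₂ + cos φ₁ cos φ₂ cos Δλ = (-0.8517)(0.9474) + (0.5240)(0.3200)(-0.1836) = -0.83774,
so c = arccos(-0.83774) = 2.56392 rad.
Distance = R·c = 3389.5 × 2.5639 ≈ 8690 km.

8690 km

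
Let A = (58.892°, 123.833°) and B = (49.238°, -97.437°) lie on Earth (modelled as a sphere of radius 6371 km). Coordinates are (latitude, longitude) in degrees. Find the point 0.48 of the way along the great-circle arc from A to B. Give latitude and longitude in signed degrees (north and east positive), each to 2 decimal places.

Central angle δ = 1.1648 rad. Interpolating on the sphere with fraction f = 0.48:
P = [sin((1−f)δ)·A + sin(fδ)·B] / sin δ = 0.6197·A + 0.5774·B in Cartesian coordinates,
giving P = (-0.2271, -0.1078, 0.9679), i.e. latitude 75.44°, longitude -154.59°.

75.44°, -154.59°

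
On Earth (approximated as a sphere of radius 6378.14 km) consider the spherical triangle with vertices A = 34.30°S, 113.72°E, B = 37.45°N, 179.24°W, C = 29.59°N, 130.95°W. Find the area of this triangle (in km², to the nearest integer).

27827864 km²

Side lengths (central angles): a = 0.7081, b = 2.1964, c = 1.6577 rad; semiperimeter s = 2.2811.
By l'Huilier's theorem, tan(E/4) = √[tan(s/2) tan((s−a)/2) tan((s−b)/2) tan((s−c)/2)], giving spherical excess E = 0.6841 rad.
Area = E·R² = 0.6841 × (6378.14)² ≈ 27827864 km².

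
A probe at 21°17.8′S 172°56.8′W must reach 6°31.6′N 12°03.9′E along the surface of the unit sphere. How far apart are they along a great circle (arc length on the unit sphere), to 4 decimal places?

With latitudes φ₁ = -21.297°, φ₂ = 6.527° and longitude difference Δλ = -174.988°:
Haversine: a = sin²(Δφ/2) + cos φ₁ cos φ₂ sin²(Δλ/2) = 0.0578 + (0.9317)(0.9935)(0.9981) = 0.98171.
Central angle c = 2·arcsin(√a) = 2.87027 rad.
On the unit sphere the arc length equals the central angle: 2.8703.

2.8703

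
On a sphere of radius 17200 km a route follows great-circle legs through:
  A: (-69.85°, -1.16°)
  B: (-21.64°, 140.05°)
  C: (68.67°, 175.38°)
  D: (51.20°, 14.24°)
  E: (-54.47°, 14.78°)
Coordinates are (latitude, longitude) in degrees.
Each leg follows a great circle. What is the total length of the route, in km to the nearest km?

103065 km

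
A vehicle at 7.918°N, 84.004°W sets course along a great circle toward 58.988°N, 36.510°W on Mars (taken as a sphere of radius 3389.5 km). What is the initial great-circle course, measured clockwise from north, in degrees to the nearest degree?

Δλ = 47.494° = 0.8289 rad.
y = sin Δλ · cos φ₂ = (0.7372)(0.5152) = 0.3798
x = cos φ₁ sin φ₂ − sin φ₁ cos φ₂ cos Δλ = (0.9905)(0.8571) − (0.1378)(0.5152)(0.6757) = 0.8009
θ = atan2(y, x) = 25.37°, so the bearing is 25°.

25°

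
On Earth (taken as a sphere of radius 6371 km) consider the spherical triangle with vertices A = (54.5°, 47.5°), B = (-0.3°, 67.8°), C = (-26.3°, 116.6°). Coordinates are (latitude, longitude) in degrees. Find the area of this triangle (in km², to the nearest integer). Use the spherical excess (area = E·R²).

18825420 km²

Side lengths (central angles): a = 0.9362, b = 1.7467, c = 0.9999 rad; semiperimeter s = 1.8414.
By l'Huilier's theorem, tan(E/4) = √[tan(s/2) tan((s−a)/2) tan((s−b)/2) tan((s−c)/2)], giving spherical excess E = 0.4638 rad.
Area = E·R² = 0.4638 × (6371)² ≈ 18825420 km².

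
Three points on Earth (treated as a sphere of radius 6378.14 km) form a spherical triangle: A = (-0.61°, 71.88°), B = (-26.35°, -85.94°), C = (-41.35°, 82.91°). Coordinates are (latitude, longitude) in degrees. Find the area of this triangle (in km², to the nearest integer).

38873120 km²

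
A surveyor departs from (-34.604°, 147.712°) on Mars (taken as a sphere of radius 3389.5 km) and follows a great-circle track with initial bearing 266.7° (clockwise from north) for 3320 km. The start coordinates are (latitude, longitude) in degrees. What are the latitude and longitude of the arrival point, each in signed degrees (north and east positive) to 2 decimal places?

-20.85°, 85.22°

Angular distance δ = d/R = 3320/3389.5 = 0.97950 rad; initial bearing θ = 4.6548 rad.
sin φ₂ = sin φ₁ cos δ + cos φ₁ sin δ cos θ = (-0.5679)(0.5574) + (0.8231)(0.8302)(-0.0576) = -0.3559, so φ₂ = -20.85°.
Δλ = atan2(sin θ sin δ cos φ₁, cos δ − sin φ₁ sin φ₂) = atan2(-0.6822, 0.3553) = -62.488°.
λ₂ = 147.712° − 62.488° = 85.22°.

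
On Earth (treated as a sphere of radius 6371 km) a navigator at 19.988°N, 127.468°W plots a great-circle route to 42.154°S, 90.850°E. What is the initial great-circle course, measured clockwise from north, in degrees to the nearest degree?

Δλ = -141.682° = -2.4728 rad.
y = sin Δλ · cos φ₂ = (-0.6200)(0.7413) = -0.4597
x = cos φ₁ sin φ₂ − sin φ₁ cos φ₂ cos Δλ = (0.9398)(-0.6711) − (0.3418)(0.7413)(-0.7846) = -0.4319
θ = atan2(y, x) = -133.22°; adding 360° gives 227°.

227°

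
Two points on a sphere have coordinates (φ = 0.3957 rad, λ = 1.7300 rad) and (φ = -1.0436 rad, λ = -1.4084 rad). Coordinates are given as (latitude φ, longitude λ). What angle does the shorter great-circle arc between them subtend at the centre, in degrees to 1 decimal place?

142.9°

Let φ₁ = 0.3957 rad, φ₂ = -1.0436 rad, and Δλ = -3.1384 rad.
Haversine: a = sin²(Δφ/2) + cos φ₁ cos φ₂ sin²(Δλ/2) = 0.4344 + (0.9227)(0.5031)(1.0000) = 0.89868.
Central angle c = 2·arcsin(√a) = 2.49369 rad.
So the angular separation is 142.9°.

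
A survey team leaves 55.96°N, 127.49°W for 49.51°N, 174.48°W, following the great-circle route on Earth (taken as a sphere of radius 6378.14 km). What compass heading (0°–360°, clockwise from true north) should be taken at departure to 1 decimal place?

277.0°

With φ₁ = 0.9767, φ₂ = 0.8641, Δλ = -0.8201 rad, the forward-azimuth formula gives
θ = atan2( sin Δλ cos φ₂ , cos φ₁ sin φ₂ − sin φ₁ cos φ₂ cos Δλ ) = atan2(-0.4748, 0.0587) = -82.95°.
Adding 360° brings this into [0°, 360°): 277.0°.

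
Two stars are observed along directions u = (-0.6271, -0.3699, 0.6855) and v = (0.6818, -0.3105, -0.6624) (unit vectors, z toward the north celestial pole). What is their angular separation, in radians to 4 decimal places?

u·v = -0.7668; |u| = 1.0000, |v| = 1.0000.
cos θ = (u·v)/(|u||v|) = -0.7668, so θ = 2.4446 rad.

2.4446 rad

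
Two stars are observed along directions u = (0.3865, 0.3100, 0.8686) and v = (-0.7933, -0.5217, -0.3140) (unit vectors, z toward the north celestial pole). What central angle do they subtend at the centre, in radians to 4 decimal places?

2.4054 rad

u·v = -0.7411; |u| = 1.0000, |v| = 1.0000.
cos θ = (u·v)/(|u||v|) = -0.7411, so θ = 2.4054 rad.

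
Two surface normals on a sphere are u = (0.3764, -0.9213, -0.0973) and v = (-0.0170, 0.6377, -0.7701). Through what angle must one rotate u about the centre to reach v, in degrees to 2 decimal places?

121.26°

u·v = -0.5190; |u| = 1.0000, |v| = 1.0000.
cos θ = (u·v)/(|u||v|) = -0.5190, so θ = 121.26°.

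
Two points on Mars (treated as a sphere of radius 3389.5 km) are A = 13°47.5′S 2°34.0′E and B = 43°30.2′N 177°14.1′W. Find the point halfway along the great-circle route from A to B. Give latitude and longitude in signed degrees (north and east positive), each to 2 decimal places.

61.35°, 1.98°

Central angle δ = 2.6230 rad. Interpolating on the sphere with fraction f = 0.5:
P = [sin((1−f)δ)·A + sin(fδ)·B] / sin δ = 1.9501·A + 1.9501·B in Cartesian coordinates,
giving P = (0.4792, 0.0166, 0.8776), i.e. latitude 61.35°, longitude 1.98°.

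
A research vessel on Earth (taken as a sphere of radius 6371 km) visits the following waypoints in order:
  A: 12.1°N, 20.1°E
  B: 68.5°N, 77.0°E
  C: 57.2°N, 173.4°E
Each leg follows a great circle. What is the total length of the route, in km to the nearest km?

11958 km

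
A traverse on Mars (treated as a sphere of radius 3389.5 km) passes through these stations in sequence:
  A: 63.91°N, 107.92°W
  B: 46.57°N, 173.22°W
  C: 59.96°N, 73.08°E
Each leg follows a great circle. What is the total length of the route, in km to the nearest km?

Leg A→B: central angle 0.6784 rad, distance 2299.6 km.
Leg B→C: central angle 1.0583 rad, distance 3587.2 km.
Total: 2299.6 + 3587.2 ≈ 5887 km.

5887 km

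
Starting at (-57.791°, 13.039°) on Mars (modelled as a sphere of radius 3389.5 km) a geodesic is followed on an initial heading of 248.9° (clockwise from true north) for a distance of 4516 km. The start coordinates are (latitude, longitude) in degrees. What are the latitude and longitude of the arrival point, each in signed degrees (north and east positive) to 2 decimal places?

Angular distance δ = d/R = 4516/3389.5 = 1.33235 rad; initial bearing θ = 4.3441 rad.
sin φ₂ = sin φ₁ cos δ + cos φ₁ sin δ cos θ = (-0.8461)(0.2362) + (0.5330)(0.9717)(-0.3600) = -0.3863, so φ₂ = -22.72°.
Δλ = atan2(sin θ sin δ cos φ₁, cos δ − sin φ₁ sin φ₂) = atan2(-0.4832, -0.0907) = -100.626°.
λ₂ = 13.039° − 100.626° = -87.59°.

-22.72°, -87.59°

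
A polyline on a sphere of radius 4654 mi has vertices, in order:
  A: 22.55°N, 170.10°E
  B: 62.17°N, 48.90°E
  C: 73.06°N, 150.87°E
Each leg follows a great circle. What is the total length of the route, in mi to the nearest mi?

Leg A→B: central angle 1.4548 rad, distance 6770.4 mi.
Leg B→C: central angle 0.6133 rad, distance 2854.3 mi.
Total: 6770.4 + 2854.3 ≈ 9625 mi.

9625 mi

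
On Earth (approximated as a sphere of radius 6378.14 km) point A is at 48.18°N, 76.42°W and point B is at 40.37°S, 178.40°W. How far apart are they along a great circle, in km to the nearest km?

14029 km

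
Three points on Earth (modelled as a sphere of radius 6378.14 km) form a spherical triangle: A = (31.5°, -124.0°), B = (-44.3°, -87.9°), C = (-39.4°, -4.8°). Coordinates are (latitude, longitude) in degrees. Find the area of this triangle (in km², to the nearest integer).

Side lengths (central angles): a = 1.0359, b = 2.2824, c = 1.4423 rad; semiperimeter s = 2.3803.
By l'Huilier's theorem, tan(E/4) = √[tan(s/2) tan((s−a)/2) tan((s−b)/2) tan((s−c)/2)], giving spherical excess E = 0.8745 rad.
Area = E·R² = 0.8745 × (6378.14)² ≈ 35576433 km².

35576433 km²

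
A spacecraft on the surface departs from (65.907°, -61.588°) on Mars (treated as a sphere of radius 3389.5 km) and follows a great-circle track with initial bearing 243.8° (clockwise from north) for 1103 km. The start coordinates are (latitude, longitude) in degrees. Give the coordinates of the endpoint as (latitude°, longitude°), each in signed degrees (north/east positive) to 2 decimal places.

Angular distance δ = d/R = 1103/3389.5 = 0.32542 rad; initial bearing θ = 4.2551 rad.
sin φ₂ = sin φ₁ cos δ + cos φ₁ sin δ cos θ = (0.9129)(0.9475) + (0.4082)(0.3197)(-0.4415) = 0.8074, so φ₂ = 53.84°.
Δλ = atan2(sin θ sin δ cos φ₁, cos δ − sin φ₁ sin φ₂) = atan2(-0.1171, 0.2105) = -29.087°.
λ₂ = -61.588° − 29.087° = -90.68°.

53.84°, -90.68°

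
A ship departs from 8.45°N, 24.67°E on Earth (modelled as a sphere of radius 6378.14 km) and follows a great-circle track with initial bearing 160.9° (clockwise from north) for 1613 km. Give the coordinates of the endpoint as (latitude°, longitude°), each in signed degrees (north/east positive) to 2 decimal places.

-5.26°, 29.39°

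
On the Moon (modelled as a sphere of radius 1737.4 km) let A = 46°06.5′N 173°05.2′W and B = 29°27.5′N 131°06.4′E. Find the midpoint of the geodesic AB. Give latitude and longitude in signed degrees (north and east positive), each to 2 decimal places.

Central angle δ = 0.8042 rad. Interpolating on the sphere with fraction f = 0.5:
P = [sin((1−f)δ)·A + sin(fδ)·B] / sin δ = 0.5433·A + 0.5433·B in Cartesian coordinates,
giving P = (-0.6850, 0.3111, 0.6588), i.e. latitude 41.21°, longitude 155.57°.

41.21°, 155.57°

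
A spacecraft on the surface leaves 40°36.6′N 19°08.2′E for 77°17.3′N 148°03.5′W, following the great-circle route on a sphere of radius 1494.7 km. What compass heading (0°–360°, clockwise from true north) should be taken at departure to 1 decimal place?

356.8°

Δλ = -167.195° = -2.9181 rad.
y = sin Δλ · cos φ₂ = (-0.2216)(0.2200) = -0.0488
x = cos φ₁ sin φ₂ − sin φ₁ cos φ₂ cos Δλ = (0.7592)(0.9755) − (0.6509)(0.2200)(-0.9751) = 0.8802
θ = atan2(y, x) = -3.17°; adding 360° gives 356.8°.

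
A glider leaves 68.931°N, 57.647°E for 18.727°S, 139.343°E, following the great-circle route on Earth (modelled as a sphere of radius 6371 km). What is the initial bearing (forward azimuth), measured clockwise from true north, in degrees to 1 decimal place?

Δλ = 81.696° = 1.4259 rad.
y = sin Δλ · cos φ₂ = (0.9895)(0.9471) = 0.9371
x = cos φ₁ sin φ₂ − sin φ₁ cos φ₂ cos Δλ = (0.3595)(-0.3211) − (0.9331)(0.9471)(0.1444) = -0.2431
θ = atan2(y, x) = 104.54°, so the bearing is 104.5°.

104.5°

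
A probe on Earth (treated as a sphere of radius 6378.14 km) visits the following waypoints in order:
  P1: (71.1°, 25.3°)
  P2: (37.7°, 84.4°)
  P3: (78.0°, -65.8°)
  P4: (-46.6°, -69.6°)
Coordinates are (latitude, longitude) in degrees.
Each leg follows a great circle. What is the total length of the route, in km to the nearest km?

Leg P1→P2: central angle 0.7811 rad, distance 4981.7 km.
Leg P2→P3: central angle 1.0980 rad, distance 7002.9 km.
Leg P3→P4: central angle 2.1751 rad, distance 13872.8 km.
Total: 4981.7 + 7002.9 + 13872.8 ≈ 25857 km.

25857 km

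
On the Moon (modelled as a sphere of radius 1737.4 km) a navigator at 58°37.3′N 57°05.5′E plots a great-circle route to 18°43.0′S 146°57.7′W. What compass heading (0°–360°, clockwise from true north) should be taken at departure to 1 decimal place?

34.0°

With φ₁ = 1.0231, φ₂ = -0.3267, Δλ = 2.7218 rad, the forward-azimuth formula gives
θ = atan2( sin Δλ cos φ₂ , cos φ₁ sin φ₂ − sin φ₁ cos φ₂ cos Δλ ) = atan2(0.3860, 0.5713) = 34.05°.
So the initial bearing is 34.0°.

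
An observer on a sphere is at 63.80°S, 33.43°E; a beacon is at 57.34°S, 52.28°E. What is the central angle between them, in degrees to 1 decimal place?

In radians: φ₁ = -1.1135, φ₂ = -1.0008, Δλ = 18.850° = 0.3290 rad.
Haversine: a = sin²(Δφ/2) + cos φ₁ cos φ₂ sin²(Δλ/2) = 0.0032 + (0.4415)(0.5397)(0.0268) = 0.00956.
Central angle c = 2·arcsin(√a) = 0.19590 rad.
So the angular separation is 11.2°.

11.2°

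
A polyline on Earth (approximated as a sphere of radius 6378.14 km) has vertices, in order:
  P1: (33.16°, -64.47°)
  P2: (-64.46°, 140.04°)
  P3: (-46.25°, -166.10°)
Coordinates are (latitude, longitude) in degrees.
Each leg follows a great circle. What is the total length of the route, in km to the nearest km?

Leg P1→P2: central angle 2.5356 rad, distance 16172.4 km.
Leg P2→P3: central angle 0.5960 rad, distance 3801.1 km.
Total: 16172.4 + 3801.1 ≈ 19974 km.

19974 km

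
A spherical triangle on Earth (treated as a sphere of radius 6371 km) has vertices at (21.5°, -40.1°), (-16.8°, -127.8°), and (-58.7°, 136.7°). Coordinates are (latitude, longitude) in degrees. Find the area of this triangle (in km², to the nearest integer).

Side lengths (central angles): a = 1.3702, b = 2.4911, c = 1.6410 rad; semiperimeter s = 2.7511.
By l'Huilier's theorem, tan(E/4) = √[tan(s/2) tan((s−a)/2) tan((s−b)/2) tan((s−c)/2)], giving spherical excess E = 2.1084 rad.
Area = E·R² = 2.1084 × (6371)² ≈ 85579949 km².

85579949 km²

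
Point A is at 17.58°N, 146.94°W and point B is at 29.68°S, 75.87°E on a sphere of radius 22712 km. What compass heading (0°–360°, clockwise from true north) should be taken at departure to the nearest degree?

Δλ = -137.190° = -2.3944 rad.
y = sin Δλ · cos φ₂ = (-0.6796)(0.8688) = -0.5904
x = cos φ₁ sin φ₂ − sin φ₁ cos φ₂ cos Δλ = (0.9533)(-0.4952) − (0.3020)(0.8688)(-0.7336) = -0.2795
θ = atan2(y, x) = -115.33°; adding 360° gives 245°.

245°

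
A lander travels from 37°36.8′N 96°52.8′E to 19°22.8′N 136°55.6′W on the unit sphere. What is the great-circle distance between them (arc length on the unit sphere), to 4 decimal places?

1.8119

Let φ₁ = 0.6565 rad, φ₂ = 0.3382 rad, and Δλ = 2.2025 rad.
cos c = sin φ₁ sin φ₂ + cos φ₁ cos φ₂ cos Δλ = (0.6103)(0.3318) + (0.7921)(0.9433)(-0.5905) = -0.23874,
so c = arccos(-0.23874) = 1.81187 rad.
On the unit sphere the arc length equals the central angle: 1.8119.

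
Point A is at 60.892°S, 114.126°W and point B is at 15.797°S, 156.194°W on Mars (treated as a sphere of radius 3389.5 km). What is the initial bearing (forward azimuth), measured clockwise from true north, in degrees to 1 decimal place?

Δλ = -42.068° = -0.7342 rad.
y = sin Δλ · cos φ₂ = (-0.6700)(0.9622) = -0.6447
x = cos φ₁ sin φ₂ − sin φ₁ cos φ₂ cos Δλ = (0.4865)(-0.2722) − (-0.8737)(0.9622)(0.7424) = 0.4917
θ = atan2(y, x) = -52.67°; adding 360° gives 307.3°.

307.3°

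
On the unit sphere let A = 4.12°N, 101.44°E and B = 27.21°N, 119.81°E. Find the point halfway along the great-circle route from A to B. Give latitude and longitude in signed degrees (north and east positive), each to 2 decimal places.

15.86°, 110.09°

The central angle between A and B is δ = 0.5060 rad.
With f = 0.5, the slerp weights are sin((1−f)δ)/sin δ = 0.5164 and sin(fδ)/sin δ = 0.5164.
Weighted sum of the unit vectors: (0.5164)·(-0.1978,0.9776,0.0718) + (0.5164)·(-0.4421,0.7717,0.4573) = (-0.3305, 0.9034, 0.2732).
Converting back: φ = atan2(z, √(x²+y²)) = 15.86°, λ = atan2(y, x) = 110.09°.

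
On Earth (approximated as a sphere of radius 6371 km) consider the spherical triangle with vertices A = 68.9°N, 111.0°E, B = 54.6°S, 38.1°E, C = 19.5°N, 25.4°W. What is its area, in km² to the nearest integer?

91582239 km²

Side lengths (central angles): a = 1.5992, b = 1.5051, c = 2.3450 rad; semiperimeter s = 2.7247.
By l'Huilier's theorem, tan(E/4) = √[tan(s/2) tan((s−a)/2) tan((s−b)/2) tan((s−c)/2)], giving spherical excess E = 2.2563 rad.
Area = E·R² = 2.2563 × (6371)² ≈ 91582239 km².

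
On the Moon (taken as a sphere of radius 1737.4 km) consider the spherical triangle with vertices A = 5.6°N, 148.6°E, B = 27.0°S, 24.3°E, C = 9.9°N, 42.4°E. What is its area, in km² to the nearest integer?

3041726 km²

Side lengths (central angles): a = 0.7132, b = 1.8305, c = 2.1460 rad; semiperimeter s = 2.3448.
By l'Huilier's theorem, tan(E/4) = √[tan(s/2) tan((s−a)/2) tan((s−b)/2) tan((s−c)/2)], giving spherical excess E = 1.0077 rad.
Area = E·R² = 1.0077 × (1737.4)² ≈ 3041726 km².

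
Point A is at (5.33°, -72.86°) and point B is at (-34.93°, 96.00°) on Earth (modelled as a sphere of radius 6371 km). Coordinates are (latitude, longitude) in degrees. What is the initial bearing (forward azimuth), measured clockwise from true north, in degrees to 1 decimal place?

162.3°

With φ₁ = 0.0930, φ₂ = -0.6096, Δλ = 2.9472 rad, the forward-azimuth formula gives
θ = atan2( sin Δλ cos φ₂ , cos φ₁ sin φ₂ − sin φ₁ cos φ₂ cos Δλ ) = atan2(0.1584, -0.4954) = 162.27°.
So the initial bearing is 162.3°.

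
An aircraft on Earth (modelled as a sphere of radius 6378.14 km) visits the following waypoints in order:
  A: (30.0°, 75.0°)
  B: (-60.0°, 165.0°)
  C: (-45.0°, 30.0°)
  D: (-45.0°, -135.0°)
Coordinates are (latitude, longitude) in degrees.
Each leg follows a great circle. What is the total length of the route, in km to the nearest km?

30439 km

Leg A→B: central angle 2.0186 rad, distance 12875.1 km.
Leg B→C: central angle 1.2000 rad, distance 7653.7 km.
Leg C→D: central angle 1.5538 rad, distance 9910.1 km.
Total: 12875.1 + 7653.7 + 9910.1 ≈ 30439 km.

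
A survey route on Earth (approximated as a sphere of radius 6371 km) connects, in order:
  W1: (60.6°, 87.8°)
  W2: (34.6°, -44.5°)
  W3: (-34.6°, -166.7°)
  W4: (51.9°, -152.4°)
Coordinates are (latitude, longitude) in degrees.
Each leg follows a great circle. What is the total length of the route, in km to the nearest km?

33097 km

Leg W1→W2: central angle 1.3461 rad, distance 8576.3 km.
Leg W2→W3: central angle 2.3233 rad, distance 14802.0 km.
Leg W3→W4: central angle 1.5255 rad, distance 9718.8 km.
Total: 8576.3 + 14802.0 + 9718.8 ≈ 33097 km.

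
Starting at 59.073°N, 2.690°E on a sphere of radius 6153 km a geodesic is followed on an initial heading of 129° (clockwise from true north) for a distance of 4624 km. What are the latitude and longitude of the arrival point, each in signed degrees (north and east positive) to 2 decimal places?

Angular distance δ = d/R = 4624/6153 = 0.75150 rad; initial bearing θ = 2.2515 rad.
sin φ₂ = sin φ₁ cos δ + cos φ₁ sin δ cos θ = (0.8578)(0.7307) + (0.5139)(0.6827)(-0.6293) = 0.4060, so φ₂ = 23.95°.
Δλ = atan2(sin θ sin δ cos φ₁, cos δ − sin φ₁ sin φ₂) = atan2(0.2727, 0.3824) = 35.491°.
λ₂ = 2.690° + 35.491° = 38.18°.

23.95°, 38.18°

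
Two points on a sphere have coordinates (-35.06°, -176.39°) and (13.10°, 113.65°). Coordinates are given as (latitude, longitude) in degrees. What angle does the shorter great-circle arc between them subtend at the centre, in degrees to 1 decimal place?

In radians: φ₁ = -0.6119, φ₂ = 0.2286, Δλ = -69.960° = -1.2210 rad.
cos c = sin φ₁ sin φ₂ + cos φ₁ cos φ₂ cos Δλ = (-0.5744)(0.2267) + (0.8186)(0.9740)(0.3427) = 0.14300,
so c = arccos(0.14300) = 1.42730 rad.
So the angular separation is 81.8°.

81.8°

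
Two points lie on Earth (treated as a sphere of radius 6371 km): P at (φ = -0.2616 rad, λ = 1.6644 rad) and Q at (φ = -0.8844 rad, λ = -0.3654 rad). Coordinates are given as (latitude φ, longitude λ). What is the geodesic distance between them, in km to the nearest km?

In radians: φ₁ = -0.2616, φ₂ = -0.8844, Δλ = -116.299° = -2.0298 rad.
Haversine: a = sin²(Δφ/2) + cos φ₁ cos φ₂ sin²(Δλ/2) = 0.0939 + (0.9660)(0.6338)(0.7215) = 0.53559.
Central angle c = 2·arcsin(√a) = 1.64203 rad.
Distance = R·c = 6371 × 1.6420 ≈ 10461 km.

10461 km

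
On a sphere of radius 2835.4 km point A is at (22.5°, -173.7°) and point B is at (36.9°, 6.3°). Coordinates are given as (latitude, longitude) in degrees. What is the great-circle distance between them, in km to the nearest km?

5968 km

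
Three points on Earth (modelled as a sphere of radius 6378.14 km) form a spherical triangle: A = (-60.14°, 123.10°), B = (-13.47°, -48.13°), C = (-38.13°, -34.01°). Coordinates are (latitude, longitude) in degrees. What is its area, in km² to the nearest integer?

Side lengths (central angles): a = 0.4828, b = 1.3952, c = 1.8510 rad; semiperimeter s = 1.8645.
By l'Huilier's theorem, tan(E/4) = √[tan(s/2) tan((s−a)/2) tan((s−b)/2) tan((s−c)/2)], giving spherical excess E = 0.1697 rad.
Area = E·R² = 0.1697 × (6378.14)² ≈ 6904477 km².

6904477 km²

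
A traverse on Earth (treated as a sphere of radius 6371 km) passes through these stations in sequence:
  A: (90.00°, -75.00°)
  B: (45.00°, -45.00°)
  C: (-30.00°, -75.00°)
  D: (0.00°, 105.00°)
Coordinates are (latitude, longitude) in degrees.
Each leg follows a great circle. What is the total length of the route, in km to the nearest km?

30558 km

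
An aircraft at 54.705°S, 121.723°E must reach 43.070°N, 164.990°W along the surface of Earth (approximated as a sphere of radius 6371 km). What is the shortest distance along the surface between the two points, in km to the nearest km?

12882 km

In radians: φ₁ = -0.9548, φ₂ = 0.7517, Δλ = 73.287° = 1.2791 rad.
cos c = sin φ₁ sin φ₂ + cos φ₁ cos φ₂ cos Δλ = (-0.8162)(0.6829) + (0.5778)(0.7305)(0.2876) = -0.43599,
so c = arccos(-0.43599) = 2.02193 rad.
Distance = R·c = 6371 × 2.0219 ≈ 12882 km.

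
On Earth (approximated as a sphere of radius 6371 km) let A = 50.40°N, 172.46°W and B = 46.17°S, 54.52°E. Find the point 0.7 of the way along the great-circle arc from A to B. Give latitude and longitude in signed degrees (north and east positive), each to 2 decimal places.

-17.76°, 96.43°

The central angle between A and B is δ = 2.6002 rad.
With f = 0.7, the slerp weights are sin((1−f)δ)/sin δ = 1.3649 and sin(fδ)/sin δ = 1.8806.
Weighted sum of the unit vectors: (1.3649)·(-0.6319,-0.0836,0.7705) + (1.8806)·(0.4020,0.5639,-0.7214) = (-0.1066, 0.9464, -0.3050).
Converting back: φ = atan2(z, √(x²+y²)) = -17.76°, λ = atan2(y, x) = 96.43°.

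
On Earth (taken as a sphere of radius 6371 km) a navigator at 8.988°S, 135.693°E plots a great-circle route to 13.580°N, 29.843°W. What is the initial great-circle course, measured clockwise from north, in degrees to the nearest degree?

289°

Δλ = -165.536° = -2.8891 rad.
y = sin Δλ · cos φ₂ = (-0.2498)(0.9720) = -0.2428
x = cos φ₁ sin φ₂ − sin φ₁ cos φ₂ cos Δλ = (0.9877)(0.2348) − (-0.1562)(0.9720)(-0.9683) = 0.0849
θ = atan2(y, x) = -70.73°; adding 360° gives 289°.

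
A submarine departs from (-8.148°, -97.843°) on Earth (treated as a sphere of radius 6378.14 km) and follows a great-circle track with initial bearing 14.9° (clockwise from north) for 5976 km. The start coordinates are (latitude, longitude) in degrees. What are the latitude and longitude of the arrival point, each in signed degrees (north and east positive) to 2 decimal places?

43.38°, -81.28°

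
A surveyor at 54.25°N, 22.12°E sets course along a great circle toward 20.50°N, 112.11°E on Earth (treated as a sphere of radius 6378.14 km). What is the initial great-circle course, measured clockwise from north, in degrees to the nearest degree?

With φ₁ = 0.9468, φ₂ = 0.3578, Δλ = 1.5706 rad, the forward-azimuth formula gives
θ = atan2( sin Δλ cos φ₂ , cos φ₁ sin φ₂ − sin φ₁ cos φ₂ cos Δλ ) = atan2(0.9367, 0.2045) = 77.69°.
So the initial bearing is 78°.

78°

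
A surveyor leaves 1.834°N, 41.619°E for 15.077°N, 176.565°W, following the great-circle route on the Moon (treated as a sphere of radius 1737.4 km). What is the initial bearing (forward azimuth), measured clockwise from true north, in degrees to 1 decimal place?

Δλ = 141.816° = 2.4752 rad.
y = sin Δλ · cos φ₂ = (0.6182)(0.9656) = 0.5969
x = cos φ₁ sin φ₂ − sin φ₁ cos φ₂ cos Δλ = (0.9995)(0.2601) − (0.0320)(0.9656)(-0.7860) = 0.2843
θ = atan2(y, x) = 64.53°, so the bearing is 64.5°.

64.5°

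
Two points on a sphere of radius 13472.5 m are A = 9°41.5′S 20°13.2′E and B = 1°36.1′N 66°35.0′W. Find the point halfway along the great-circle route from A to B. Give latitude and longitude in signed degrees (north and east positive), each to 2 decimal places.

Central angle δ = 1.5205 rad. Interpolating on the sphere with fraction f = 0.5:
P = [sin((1−f)δ)·A + sin(fδ)·B] / sin δ = 0.6900·A + 0.6900·B in Cartesian coordinates,
giving P = (0.9123, -0.3978, -0.0969), i.e. latitude -5.56°, longitude -23.56°.

-5.56°, -23.56°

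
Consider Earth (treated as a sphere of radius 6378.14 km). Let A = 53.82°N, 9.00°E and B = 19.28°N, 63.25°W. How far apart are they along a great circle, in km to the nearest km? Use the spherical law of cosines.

With latitudes φ₁ = 53.820°, φ₂ = 19.280° and longitude difference Δλ = -72.250°:
cos c = sin φ₁ sin φ₂ + cos φ₁ cos φ₂ cos Δλ = (0.8072)(0.3302) + (0.5903)(0.9439)(0.3049) = 0.43639,
so c = arccos(0.43639) = 1.11921 rad.
Distance = R·c = 6378.14 × 1.1192 ≈ 7139 km.

7139 km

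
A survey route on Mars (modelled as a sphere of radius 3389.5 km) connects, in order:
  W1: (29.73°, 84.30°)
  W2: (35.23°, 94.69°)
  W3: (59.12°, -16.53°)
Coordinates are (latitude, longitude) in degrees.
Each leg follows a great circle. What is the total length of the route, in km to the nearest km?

Leg W1→W2: central angle 0.1804 rad, distance 611.6 km.
Leg W2→W3: central angle 1.2203 rad, distance 4136.3 km.
Total: 611.6 + 4136.3 ≈ 4748 km.

4748 km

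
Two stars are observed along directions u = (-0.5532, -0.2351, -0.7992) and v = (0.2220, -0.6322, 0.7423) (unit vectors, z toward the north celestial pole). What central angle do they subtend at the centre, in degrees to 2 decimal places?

124.57°

u·v = -0.5674; |u| = 1.0000, |v| = 1.0000.
cos θ = (u·v)/(|u||v|) = -0.5674, so θ = 124.57°.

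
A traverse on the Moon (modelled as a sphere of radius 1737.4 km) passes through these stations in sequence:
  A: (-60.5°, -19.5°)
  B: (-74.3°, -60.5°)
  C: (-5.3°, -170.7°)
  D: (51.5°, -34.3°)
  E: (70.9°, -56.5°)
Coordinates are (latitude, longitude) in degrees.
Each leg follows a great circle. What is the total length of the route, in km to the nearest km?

7693 km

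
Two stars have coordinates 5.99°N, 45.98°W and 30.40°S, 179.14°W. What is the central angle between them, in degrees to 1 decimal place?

129.8°

With latitudes φ₁ = 5.990°, φ₂ = -30.400° and longitude difference Δλ = -133.160°:
cos c = sin φ₁ sin φ₂ + cos φ₁ cos φ₂ cos Δλ = (0.1044)(-0.5060) + (0.9945)(0.8625)(-0.6840) = -0.63958,
so c = arccos(-0.63958) = 2.26475 rad.
So the angular separation is 129.8°.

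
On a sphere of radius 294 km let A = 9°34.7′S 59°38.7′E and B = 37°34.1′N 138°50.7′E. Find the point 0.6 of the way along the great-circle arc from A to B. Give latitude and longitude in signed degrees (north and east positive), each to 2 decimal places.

22.86°, 101.76°

The central angle between A and B is δ = 1.5258 rad.
With f = 0.6, the slerp weights are sin((1−f)δ)/sin δ = 0.5737 and sin(fδ)/sin δ = 0.7937.
Weighted sum of the unit vectors: (0.5737)·(0.4983,0.8509,-0.1664) + (0.7937)·(-0.5968,0.5216,0.6097) = (-0.1878, 0.9021, 0.3884).
Converting back: φ = atan2(z, √(x²+y²)) = 22.86°, λ = atan2(y, x) = 101.76°.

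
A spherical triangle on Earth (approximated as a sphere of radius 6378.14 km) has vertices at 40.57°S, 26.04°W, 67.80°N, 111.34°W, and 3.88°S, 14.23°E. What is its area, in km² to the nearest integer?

Side lengths (central angles): a = 1.8566, b = 0.8992, c = 2.1879 rad; semiperimeter s = 2.4718.
By l'Huilier's theorem, tan(E/4) = √[tan(s/2) tan((s−a)/2) tan((s−b)/2) tan((s−c)/2)], giving spherical excess E = 1.3878 rad.
Area = E·R² = 1.3878 × (6378.14)² ≈ 56455335 km².

56455335 km²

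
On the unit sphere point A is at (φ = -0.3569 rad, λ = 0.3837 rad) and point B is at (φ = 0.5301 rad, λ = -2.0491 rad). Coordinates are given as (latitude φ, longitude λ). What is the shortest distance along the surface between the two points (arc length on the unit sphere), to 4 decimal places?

Let φ₁ = -0.3569 rad, φ₂ = 0.5301 rad, and Δλ = -2.4328 rad.
cos c = sin φ₁ sin φ₂ + cos φ₁ cos φ₂ cos Δλ = (-0.3494)(0.5056) + (0.9370)(0.8628)(-0.7591) = -0.79034,
so c = arccos(-0.79034) = 2.48215 rad.
On the unit sphere the arc length equals the central angle: 2.4822.

2.4822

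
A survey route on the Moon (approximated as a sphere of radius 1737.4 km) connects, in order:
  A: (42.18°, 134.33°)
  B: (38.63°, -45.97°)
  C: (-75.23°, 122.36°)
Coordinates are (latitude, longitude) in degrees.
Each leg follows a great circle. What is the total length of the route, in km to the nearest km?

Leg A→B: central angle 1.7312 rad, distance 3007.8 km.
Leg B→C: central angle 2.4959 rad, distance 4336.4 km.
Total: 3007.8 + 4336.4 ≈ 7344 km.

7344 km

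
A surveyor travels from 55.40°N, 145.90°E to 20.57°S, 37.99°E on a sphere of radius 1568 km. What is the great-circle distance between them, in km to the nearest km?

3200 km

In radians: φ₁ = 0.9669, φ₂ = -0.3590, Δλ = -107.910° = -1.8834 rad.
Haversine: a = sin²(Δφ/2) + cos φ₁ cos φ₂ sin²(Δλ/2) = 0.3788 + (0.5678)(0.9362)(0.6538) = 0.72635.
Central angle c = 2·arcsin(√a) = 2.04059 rad.
Distance = R·c = 1568 × 2.0406 ≈ 3200 km.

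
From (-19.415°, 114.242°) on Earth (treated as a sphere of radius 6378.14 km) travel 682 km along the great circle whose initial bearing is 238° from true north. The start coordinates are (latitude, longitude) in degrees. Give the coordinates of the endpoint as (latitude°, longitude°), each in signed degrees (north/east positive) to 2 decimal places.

-22.57°, 108.62°

Angular distance δ = d/R = 682/6378.14 = 0.10693 rad; initial bearing θ = 4.1539 rad.
sin φ₂ = sin φ₁ cos δ + cos φ₁ sin δ cos θ = (-0.3324)(0.9943) + (0.9431)(0.1067)(-0.5299) = -0.3838, so φ₂ = -22.57°.
Δλ = atan2(sin θ sin δ cos φ₁, cos δ − sin φ₁ sin φ₂) = atan2(-0.0854, 0.8667) = -5.625°.
λ₂ = 114.242° − 5.625° = 108.62°.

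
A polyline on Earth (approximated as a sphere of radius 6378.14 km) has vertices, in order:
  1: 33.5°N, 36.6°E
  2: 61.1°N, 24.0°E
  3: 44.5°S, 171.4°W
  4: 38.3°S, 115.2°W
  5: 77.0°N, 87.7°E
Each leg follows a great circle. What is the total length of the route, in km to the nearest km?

41374 km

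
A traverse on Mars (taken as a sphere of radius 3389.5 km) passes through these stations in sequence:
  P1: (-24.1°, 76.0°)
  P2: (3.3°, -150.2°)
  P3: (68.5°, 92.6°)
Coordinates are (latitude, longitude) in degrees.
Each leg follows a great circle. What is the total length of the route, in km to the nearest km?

13452 km

Leg P1→P2: central angle 2.2840 rad, distance 7741.7 km.
Leg P2→P3: central angle 1.6847 rad, distance 5710.4 km.
Total: 7741.7 + 5710.4 ≈ 13452 km.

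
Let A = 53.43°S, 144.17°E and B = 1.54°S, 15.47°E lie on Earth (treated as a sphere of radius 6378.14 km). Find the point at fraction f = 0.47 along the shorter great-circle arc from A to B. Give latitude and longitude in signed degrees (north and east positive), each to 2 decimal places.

-48.98°, 55.69°

Central angle δ = 1.9292 rad. Interpolating on the sphere with fraction f = 0.47:
P = [sin((1−f)δ)·A + sin(fδ)·B] / sin δ = 0.9113·A + 0.8409·B in Cartesian coordinates,
giving P = (0.3700, 0.5421, -0.7545), i.e. latitude -48.98°, longitude 55.69°.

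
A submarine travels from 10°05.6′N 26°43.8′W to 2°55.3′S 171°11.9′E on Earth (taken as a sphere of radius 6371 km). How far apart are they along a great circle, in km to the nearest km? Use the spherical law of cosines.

17881 km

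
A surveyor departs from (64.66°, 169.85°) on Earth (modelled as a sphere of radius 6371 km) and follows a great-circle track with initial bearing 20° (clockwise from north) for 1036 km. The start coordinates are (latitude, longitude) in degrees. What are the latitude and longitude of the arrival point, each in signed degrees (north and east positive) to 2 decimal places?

73.13°, -179.15°

Angular distance δ = d/R = 1036/6371 = 0.16261 rad; initial bearing θ = 0.3491 rad.
sin φ₂ = sin φ₁ cos δ + cos φ₁ sin δ cos θ = (0.9038)(0.9868) + (0.4280)(0.1619)(0.9397) = 0.9570, so φ₂ = 73.13°.
Δλ = atan2(sin θ sin δ cos φ₁, cos δ − sin φ₁ sin φ₂) = atan2(0.0237, 0.1219) = 11.001°.
λ₂ = 169.850° + 11.001° = 180.85° → -179.15° after wrapping to (−180°, 180°].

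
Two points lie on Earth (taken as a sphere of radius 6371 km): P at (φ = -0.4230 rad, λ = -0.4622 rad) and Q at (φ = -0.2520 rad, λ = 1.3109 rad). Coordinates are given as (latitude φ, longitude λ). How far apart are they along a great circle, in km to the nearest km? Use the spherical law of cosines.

10486 km

Let φ₁ = -0.4230 rad, φ₂ = -0.2520 rad, and Δλ = 1.7731 rad.
cos c = sin φ₁ sin φ₂ + cos φ₁ cos φ₂ cos Δλ = (-0.4105)(-0.2493) + (0.9119)(0.9684)(-0.2009) = -0.07508,
so c = arccos(-0.07508) = 1.64594 rad.
Distance = R·c = 6371 × 1.6459 ≈ 10486 km.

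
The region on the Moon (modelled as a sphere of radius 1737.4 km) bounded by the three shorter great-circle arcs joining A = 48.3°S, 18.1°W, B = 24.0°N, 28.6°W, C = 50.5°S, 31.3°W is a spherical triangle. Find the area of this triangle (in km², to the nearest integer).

343573 km²

Side lengths (central angles): a = 1.3009, b = 0.1545, c = 1.2725 rad; semiperimeter s = 1.3640.
By l'Huilier's theorem, tan(E/4) = √[tan(s/2) tan((s−a)/2) tan((s−b)/2) tan((s−c)/2)], giving spherical excess E = 0.1138 rad.
Area = E·R² = 0.1138 × (1737.4)² ≈ 343573 km².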